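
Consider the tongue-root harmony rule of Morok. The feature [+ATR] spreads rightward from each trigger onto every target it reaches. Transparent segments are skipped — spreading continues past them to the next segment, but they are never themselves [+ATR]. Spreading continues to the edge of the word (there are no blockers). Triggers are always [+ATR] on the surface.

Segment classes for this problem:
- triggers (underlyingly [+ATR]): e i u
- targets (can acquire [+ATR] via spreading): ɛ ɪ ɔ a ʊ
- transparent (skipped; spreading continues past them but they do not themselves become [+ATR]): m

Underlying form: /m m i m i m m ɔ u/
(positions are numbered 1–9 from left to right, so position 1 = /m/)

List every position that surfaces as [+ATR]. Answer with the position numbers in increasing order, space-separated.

3 5 8 9

From /i/ at 3 rightward: 4 /m/ transparent; 5 /i/ is itself a trigger — this domain ends here.
From /i/ at 5 rightward: 6 /m/ transparent; 7 /m/ transparent; 8 /ɔ/ → [+ATR]; 9 /u/ is itself a trigger — this domain ends here.
From /u/ at 9 rightward: word edge.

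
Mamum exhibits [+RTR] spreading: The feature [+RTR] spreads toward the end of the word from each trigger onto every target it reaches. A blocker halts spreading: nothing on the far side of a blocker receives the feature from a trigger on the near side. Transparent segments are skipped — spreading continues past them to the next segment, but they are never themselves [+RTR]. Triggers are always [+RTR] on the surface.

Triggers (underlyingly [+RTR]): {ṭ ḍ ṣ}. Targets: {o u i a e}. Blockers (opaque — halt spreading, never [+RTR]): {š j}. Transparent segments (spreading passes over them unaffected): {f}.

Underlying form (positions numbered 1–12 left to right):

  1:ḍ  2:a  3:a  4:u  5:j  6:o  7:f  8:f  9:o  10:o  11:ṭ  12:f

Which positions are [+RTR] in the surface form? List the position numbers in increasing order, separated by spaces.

1 2 3 4 11

From /ḍ/ at 1 rightward: 2 /a/ → [+RTR]; 3 /a/ → [+RTR]; 4 /u/ → [+RTR]; 5 /j/ blocks.
From /ṭ/ at 11 rightward: 12 /f/ transparent; word edge.
Targets with no active source: positions 6 9 10 stay [-emphatic].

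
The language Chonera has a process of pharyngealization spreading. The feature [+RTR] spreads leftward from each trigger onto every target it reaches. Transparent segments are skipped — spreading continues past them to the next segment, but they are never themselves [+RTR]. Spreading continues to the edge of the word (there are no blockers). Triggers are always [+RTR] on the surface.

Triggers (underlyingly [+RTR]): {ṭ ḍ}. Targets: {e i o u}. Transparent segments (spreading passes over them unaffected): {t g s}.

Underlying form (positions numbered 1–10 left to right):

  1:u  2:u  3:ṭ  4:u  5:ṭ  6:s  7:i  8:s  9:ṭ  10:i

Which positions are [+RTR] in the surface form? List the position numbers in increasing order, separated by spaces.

From /ṭ/ at 3 leftward: 2 /u/ → [+RTR]; 1 /u/ → [+RTR]; word edge.
From /ṭ/ at 5 leftward: 4 /u/ → [+RTR]; 3 /ṭ/ is itself a trigger — this domain ends here.
From /ṭ/ at 9 leftward: 8 /s/ transparent; 7 /i/ → [+RTR]; 6 /s/ transparent; 5 /ṭ/ is itself a trigger — this domain ends here.
Target with no active source: position 10 stays [-emphatic].

1 2 3 4 5 7 9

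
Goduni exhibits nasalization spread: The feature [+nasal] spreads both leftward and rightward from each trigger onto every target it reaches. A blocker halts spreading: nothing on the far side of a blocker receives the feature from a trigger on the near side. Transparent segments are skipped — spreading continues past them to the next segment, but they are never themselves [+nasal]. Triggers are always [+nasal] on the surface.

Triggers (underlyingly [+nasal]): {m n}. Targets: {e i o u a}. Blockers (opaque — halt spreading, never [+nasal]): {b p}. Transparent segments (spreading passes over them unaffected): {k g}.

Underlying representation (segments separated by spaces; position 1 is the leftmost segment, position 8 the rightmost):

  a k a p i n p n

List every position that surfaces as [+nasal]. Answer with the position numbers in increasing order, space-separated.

From /n/ at 6 rightward: 7 /p/ blocks.
From /n/ at 6 leftward: 5 /i/ → [+nasal]; 4 /p/ blocks.
From /n/ at 8 rightward: word edge.
From /n/ at 8 leftward: 7 /p/ blocks.
Targets with no active source: positions 1 3 stay [-nasal].

5 6 8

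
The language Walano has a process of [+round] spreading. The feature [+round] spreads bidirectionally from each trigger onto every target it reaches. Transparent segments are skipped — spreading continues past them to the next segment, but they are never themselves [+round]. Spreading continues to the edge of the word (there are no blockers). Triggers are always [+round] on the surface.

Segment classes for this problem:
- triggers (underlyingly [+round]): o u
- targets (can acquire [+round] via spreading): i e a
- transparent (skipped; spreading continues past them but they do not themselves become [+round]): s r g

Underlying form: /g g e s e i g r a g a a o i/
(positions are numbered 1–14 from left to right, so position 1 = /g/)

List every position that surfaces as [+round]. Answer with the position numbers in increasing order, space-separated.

3 5 6 9 11 12 13 14

From /o/ at 13 rightward: 14 /i/ → [+round]; word edge.
From /o/ at 13 leftward: 12 /a/ → [+round]; 11 /a/ → [+round]; 10 /g/ transparent; 9 /a/ → [+round]; 8 /r/ transparent; 7 /g/ transparent; 6 /i/ → [+round]; 5 /e/ → [+round]; 4 /s/ transparent; 3 /e/ → [+round]; 2 /g/ transparent; 1 /g/ transparent; word edge.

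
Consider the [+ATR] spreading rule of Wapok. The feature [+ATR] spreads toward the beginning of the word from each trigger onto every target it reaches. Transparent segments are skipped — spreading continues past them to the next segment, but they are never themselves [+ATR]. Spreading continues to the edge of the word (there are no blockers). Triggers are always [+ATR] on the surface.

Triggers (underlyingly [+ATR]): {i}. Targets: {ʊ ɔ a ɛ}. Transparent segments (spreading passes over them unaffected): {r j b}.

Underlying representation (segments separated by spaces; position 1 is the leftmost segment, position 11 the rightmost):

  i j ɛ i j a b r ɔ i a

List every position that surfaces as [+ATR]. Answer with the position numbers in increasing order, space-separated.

From /i/ at 1 leftward: word edge.
From /i/ at 4 leftward: 3 /ɛ/ → [+ATR]; 2 /j/ transparent; 1 /i/ is itself a trigger — this domain ends here.
From /i/ at 10 leftward: 9 /ɔ/ → [+ATR]; 8 /r/ transparent; 7 /b/ transparent; 6 /a/ → [+ATR]; 5 /j/ transparent; 4 /i/ is itself a trigger — this domain ends here.
Target with no active source: position 11 stays [-ATR].

1 3 4 6 9 10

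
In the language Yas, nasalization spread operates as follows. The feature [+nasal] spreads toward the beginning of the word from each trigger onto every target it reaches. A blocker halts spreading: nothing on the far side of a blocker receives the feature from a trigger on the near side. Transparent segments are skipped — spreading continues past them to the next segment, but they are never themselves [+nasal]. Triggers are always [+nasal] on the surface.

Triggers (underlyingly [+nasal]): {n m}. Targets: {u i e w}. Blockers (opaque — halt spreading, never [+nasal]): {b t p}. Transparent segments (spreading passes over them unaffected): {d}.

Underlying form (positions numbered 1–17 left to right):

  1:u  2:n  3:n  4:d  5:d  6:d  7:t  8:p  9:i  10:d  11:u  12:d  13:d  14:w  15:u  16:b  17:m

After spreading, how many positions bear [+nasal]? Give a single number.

4

From /n/ at 2 leftward: 1 /u/ → [+nasal]; word edge.
From /n/ at 3 leftward: 2 /n/ is itself a trigger — this domain ends here.
From /m/ at 17 leftward: 16 /b/ blocks.
Targets with no active source: positions 9 11 14 15 stay [-nasal].
[+nasal] positions on the surface: 1 2 3 17.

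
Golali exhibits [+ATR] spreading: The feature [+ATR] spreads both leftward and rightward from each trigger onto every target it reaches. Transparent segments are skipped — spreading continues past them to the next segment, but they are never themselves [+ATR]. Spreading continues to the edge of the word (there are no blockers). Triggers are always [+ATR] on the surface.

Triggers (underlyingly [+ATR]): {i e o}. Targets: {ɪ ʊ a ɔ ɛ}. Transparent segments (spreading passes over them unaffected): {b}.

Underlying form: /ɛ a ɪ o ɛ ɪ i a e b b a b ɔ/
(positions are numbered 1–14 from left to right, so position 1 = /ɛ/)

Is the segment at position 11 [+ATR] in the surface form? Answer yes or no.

From /o/ at 4 rightward: 5 /ɛ/ → [+ATR]; 6 /ɪ/ → [+ATR]; 7 /i/ is itself a trigger — this domain ends here.
From /o/ at 4 leftward: 3 /ɪ/ → [+ATR]; 2 /a/ → [+ATR]; 1 /ɛ/ → [+ATR]; word edge.
From /i/ at 7 rightward: 8 /a/ → [+ATR]; 9 /e/ is itself a trigger — this domain ends here.
From /i/ at 7 leftward: 6 /ɪ/ → [+ATR]; 5 /ɛ/ → [+ATR]; 4 /o/ is itself a trigger — this domain ends here.
From /e/ at 9 rightward: 10 /b/ transparent; 11 /b/ transparent; 12 /a/ → [+ATR]; 13 /b/ transparent; 14 /ɔ/ → [+ATR]; word edge.
From /e/ at 9 leftward: 8 /a/ → [+ATR]; 7 /i/ is itself a trigger — this domain ends here.
[+ATR] positions on the surface: 1 2 3 4 5 6 7 8 9 12 14.

no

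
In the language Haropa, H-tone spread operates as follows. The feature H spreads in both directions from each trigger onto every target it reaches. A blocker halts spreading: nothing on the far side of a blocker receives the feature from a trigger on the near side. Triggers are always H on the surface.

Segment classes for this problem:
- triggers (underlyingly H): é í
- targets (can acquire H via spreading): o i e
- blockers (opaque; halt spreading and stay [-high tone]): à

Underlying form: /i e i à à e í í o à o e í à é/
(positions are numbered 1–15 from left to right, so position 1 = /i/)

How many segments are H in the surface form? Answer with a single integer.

8

From /í/ at 7 rightward: 8 /í/ is itself a trigger — this domain ends here.
From /í/ at 7 leftward: 6 /e/ → H; 5 /à/ blocks.
From /í/ at 8 rightward: 9 /o/ → H; 10 /à/ blocks.
From /í/ at 8 leftward: 7 /í/ is itself a trigger — this domain ends here.
From /í/ at 13 rightward: 14 /à/ blocks.
From /í/ at 13 leftward: 12 /e/ → H; 11 /o/ → H; 10 /à/ blocks.
From /é/ at 15 rightward: word edge.
From /é/ at 15 leftward: 14 /à/ blocks.
Targets with no active source: positions 1 2 3 stay [-high tone].
H positions on the surface: 6 7 8 9 11 12 13 15.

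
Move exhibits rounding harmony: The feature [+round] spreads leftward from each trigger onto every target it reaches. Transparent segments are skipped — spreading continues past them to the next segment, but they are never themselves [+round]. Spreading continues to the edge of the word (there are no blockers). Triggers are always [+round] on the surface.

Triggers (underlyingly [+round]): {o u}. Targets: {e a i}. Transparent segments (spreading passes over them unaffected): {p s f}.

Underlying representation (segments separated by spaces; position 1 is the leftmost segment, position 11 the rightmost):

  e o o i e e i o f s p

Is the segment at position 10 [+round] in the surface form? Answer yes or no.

From /o/ at 2 leftward: 1 /e/ → [+round]; word edge.
From /o/ at 3 leftward: 2 /o/ is itself a trigger — this domain ends here.
From /o/ at 8 leftward: 7 /i/ → [+round]; 6 /e/ → [+round]; 5 /e/ → [+round]; 4 /i/ → [+round]; 3 /o/ is itself a trigger — this domain ends here.
[+round] positions on the surface: 1 2 3 4 5 6 7 8.

no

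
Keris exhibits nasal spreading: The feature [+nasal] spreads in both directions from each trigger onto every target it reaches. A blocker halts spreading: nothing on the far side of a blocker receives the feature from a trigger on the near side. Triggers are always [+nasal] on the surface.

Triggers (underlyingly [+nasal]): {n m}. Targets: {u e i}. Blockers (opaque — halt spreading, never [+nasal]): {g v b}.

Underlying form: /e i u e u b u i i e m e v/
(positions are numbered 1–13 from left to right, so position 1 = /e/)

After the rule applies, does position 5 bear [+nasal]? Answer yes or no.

no

From /m/ at 11 rightward: 12 /e/ → [+nasal]; 13 /v/ blocks.
From /m/ at 11 leftward: 10 /e/ → [+nasal]; 9 /i/ → [+nasal]; 8 /i/ → [+nasal]; 7 /u/ → [+nasal]; 6 /b/ blocks.
Targets with no active source: positions 1 2 3 4 5 stay [-nasal].
[+nasal] positions on the surface: 7 8 9 10 11 12.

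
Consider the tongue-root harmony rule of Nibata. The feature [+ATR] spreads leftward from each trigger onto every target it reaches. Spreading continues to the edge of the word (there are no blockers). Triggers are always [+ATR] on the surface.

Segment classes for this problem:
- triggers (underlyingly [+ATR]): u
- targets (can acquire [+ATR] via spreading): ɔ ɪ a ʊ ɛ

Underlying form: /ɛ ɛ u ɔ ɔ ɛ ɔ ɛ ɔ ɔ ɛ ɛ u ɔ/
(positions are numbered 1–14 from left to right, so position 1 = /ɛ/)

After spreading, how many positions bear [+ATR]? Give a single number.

From /u/ at 3 leftward: 2 /ɛ/ → [+ATR]; 1 /ɛ/ → [+ATR]; word edge.
From /u/ at 13 leftward: 12 /ɛ/ → [+ATR]; 11 /ɛ/ → [+ATR]; 10 /ɔ/ → [+ATR]; 9 /ɔ/ → [+ATR]; 8 /ɛ/ → [+ATR]; 7 /ɔ/ → [+ATR]; 6 /ɛ/ → [+ATR]; 5 /ɔ/ → [+ATR]; 4 /ɔ/ → [+ATR]; 3 /u/ is itself a trigger — this domain ends here.
Target with no active source: position 14 stays [-ATR].
[+ATR] positions on the surface: 1 2 3 4 5 6 7 8 9 10 11 12 13.

13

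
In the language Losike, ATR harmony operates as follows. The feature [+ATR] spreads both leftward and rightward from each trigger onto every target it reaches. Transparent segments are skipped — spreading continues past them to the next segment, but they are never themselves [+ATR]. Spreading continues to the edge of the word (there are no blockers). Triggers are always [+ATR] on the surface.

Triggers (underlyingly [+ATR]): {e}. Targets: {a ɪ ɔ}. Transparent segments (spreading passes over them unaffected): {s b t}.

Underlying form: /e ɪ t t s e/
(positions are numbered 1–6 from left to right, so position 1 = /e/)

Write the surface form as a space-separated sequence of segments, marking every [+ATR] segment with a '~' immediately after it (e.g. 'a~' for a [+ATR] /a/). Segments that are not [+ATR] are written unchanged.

From /e/ at 1 rightward: 2 /ɪ/ → [+ATR]; 3 /t/ transparent; 4 /t/ transparent; 5 /s/ transparent; 6 /e/ is itself a trigger — this domain ends here.
From /e/ at 1 leftward: word edge.
From /e/ at 6 rightward: word edge.
From /e/ at 6 leftward: 5 /s/ transparent; 4 /t/ transparent; 3 /t/ transparent; 2 /ɪ/ → [+ATR]; 1 /e/ is itself a trigger — this domain ends here.
[+ATR] positions on the surface: 1 2 6.

e~ ɪ~ t t s e~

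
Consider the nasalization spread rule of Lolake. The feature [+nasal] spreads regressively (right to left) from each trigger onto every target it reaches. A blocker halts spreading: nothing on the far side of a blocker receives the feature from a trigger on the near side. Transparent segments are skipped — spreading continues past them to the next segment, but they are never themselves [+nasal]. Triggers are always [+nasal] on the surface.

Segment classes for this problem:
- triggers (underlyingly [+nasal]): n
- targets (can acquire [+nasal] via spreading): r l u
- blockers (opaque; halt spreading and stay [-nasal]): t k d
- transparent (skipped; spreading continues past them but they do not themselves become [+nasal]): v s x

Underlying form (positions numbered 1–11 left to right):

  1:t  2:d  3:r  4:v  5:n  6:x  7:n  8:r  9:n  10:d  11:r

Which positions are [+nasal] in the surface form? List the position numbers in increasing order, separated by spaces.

From /n/ at 5 leftward: 4 /v/ transparent; 3 /r/ → [+nasal]; 2 /d/ blocks.
From /n/ at 7 leftward: 6 /x/ transparent; 5 /n/ is itself a trigger — this domain ends here.
From /n/ at 9 leftward: 8 /r/ → [+nasal]; 7 /n/ is itself a trigger — this domain ends here.
Target with no active source: position 11 stays [-nasal].

3 5 7 8 9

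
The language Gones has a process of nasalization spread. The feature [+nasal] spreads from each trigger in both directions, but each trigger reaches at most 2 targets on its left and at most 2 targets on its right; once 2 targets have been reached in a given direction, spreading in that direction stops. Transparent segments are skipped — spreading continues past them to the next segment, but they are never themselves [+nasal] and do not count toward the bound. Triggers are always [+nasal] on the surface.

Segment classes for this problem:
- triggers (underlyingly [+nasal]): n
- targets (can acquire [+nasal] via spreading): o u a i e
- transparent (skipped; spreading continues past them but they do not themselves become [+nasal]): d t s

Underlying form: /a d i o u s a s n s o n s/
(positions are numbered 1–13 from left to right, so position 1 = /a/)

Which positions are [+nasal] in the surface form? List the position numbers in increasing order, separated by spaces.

From /n/ at 9 rightward: 10 /s/ transparent; 11 /o/ → [+nasal]; 12 /n/ is itself a trigger — this domain ends here.
From /n/ at 9 leftward: 8 /s/ transparent; 7 /a/ → [+nasal]; 6 /s/ transparent; 5 /u/ → [+nasal]; bound reached.
From /n/ at 12 rightward: 13 /s/ transparent; word edge.
From /n/ at 12 leftward: 11 /o/ → [+nasal]; 10 /s/ transparent; 9 /n/ is itself a trigger — this domain ends here.
Targets with no active source: positions 1 3 4 stay [-nasal].

5 7 9 11 12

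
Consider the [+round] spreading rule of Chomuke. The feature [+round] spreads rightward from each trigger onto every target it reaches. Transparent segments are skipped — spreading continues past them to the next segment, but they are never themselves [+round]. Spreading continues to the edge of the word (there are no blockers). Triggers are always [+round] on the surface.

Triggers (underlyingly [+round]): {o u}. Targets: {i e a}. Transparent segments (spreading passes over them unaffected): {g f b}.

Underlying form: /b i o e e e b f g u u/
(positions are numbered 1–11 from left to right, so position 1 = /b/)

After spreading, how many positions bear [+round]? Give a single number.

From /o/ at 3 rightward: 4 /e/ → [+round]; 5 /e/ → [+round]; 6 /e/ → [+round]; 7 /b/ transparent; 8 /f/ transparent; 9 /g/ transparent; 10 /u/ is itself a trigger — this domain ends here.
From /u/ at 10 rightward: 11 /u/ is itself a trigger — this domain ends here.
From /u/ at 11 rightward: word edge.
Target with no active source: position 2 stays [-round].
[+round] positions on the surface: 3 4 5 6 10 11.

6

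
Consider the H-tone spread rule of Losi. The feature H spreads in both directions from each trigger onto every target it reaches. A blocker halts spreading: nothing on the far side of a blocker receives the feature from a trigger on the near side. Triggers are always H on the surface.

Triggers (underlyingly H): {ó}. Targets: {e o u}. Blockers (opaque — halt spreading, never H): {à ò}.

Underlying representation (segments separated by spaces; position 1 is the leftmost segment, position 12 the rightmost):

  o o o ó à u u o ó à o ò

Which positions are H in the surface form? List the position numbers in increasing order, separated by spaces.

From /ó/ at 4 rightward: 5 /à/ blocks.
From /ó/ at 4 leftward: 3 /o/ → H; 2 /o/ → H; 1 /o/ → H; word edge.
From /ó/ at 9 rightward: 10 /à/ blocks.
From /ó/ at 9 leftward: 8 /o/ → H; 7 /u/ → H; 6 /u/ → H; 5 /à/ blocks.
Target with no active source: position 11 stays [-high tone].

1 2 3 4 6 7 8 9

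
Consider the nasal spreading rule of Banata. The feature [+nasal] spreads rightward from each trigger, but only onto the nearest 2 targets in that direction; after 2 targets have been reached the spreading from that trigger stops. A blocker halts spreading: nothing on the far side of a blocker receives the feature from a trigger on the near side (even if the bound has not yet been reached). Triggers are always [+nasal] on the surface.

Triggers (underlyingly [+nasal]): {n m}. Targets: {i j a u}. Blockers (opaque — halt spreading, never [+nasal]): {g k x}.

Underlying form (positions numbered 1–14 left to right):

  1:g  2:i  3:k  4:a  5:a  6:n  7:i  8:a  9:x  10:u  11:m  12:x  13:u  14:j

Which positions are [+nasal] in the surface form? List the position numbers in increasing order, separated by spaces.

From /n/ at 6 rightward: 7 /i/ → [+nasal]; 8 /a/ → [+nasal]; bound reached.
From /m/ at 11 rightward: 12 /x/ blocks.
Targets with no active source: positions 2 4 5 10 13 14 stay [-nasal].

6 7 8 11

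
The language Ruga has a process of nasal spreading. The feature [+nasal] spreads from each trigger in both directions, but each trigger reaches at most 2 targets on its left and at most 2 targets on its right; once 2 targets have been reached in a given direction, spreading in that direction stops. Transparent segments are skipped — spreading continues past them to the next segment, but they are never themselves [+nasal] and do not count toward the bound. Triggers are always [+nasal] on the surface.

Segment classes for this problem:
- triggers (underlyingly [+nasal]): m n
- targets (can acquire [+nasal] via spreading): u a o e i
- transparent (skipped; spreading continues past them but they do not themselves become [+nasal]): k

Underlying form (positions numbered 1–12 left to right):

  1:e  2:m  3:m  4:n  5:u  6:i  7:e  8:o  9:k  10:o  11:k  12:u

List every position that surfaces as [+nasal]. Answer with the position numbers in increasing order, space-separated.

1 2 3 4 5 6

From /m/ at 2 rightward: 3 /m/ is itself a trigger — this domain ends here.
From /m/ at 2 leftward: 1 /e/ → [+nasal]; word edge.
From /m/ at 3 rightward: 4 /n/ is itself a trigger — this domain ends here.
From /m/ at 3 leftward: 2 /m/ is itself a trigger — this domain ends here.
From /n/ at 4 rightward: 5 /u/ → [+nasal]; 6 /i/ → [+nasal]; bound reached.
From /n/ at 4 leftward: 3 /m/ is itself a trigger — this domain ends here.
Targets with no active source: positions 7 8 10 12 stay [-nasal].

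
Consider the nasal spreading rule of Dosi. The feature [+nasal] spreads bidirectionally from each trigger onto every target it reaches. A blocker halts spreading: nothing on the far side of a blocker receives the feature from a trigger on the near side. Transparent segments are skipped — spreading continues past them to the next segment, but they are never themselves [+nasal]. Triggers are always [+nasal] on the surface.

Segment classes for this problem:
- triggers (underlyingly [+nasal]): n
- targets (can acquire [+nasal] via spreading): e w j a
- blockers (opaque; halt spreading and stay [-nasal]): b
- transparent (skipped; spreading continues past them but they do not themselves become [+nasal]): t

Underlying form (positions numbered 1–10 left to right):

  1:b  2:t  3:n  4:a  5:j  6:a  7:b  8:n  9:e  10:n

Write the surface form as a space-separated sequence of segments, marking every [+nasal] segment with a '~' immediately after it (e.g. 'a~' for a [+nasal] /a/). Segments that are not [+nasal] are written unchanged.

From /n/ at 3 rightward: 4 /a/ → [+nasal]; 5 /j/ → [+nasal]; 6 /a/ → [+nasal]; 7 /b/ blocks.
From /n/ at 3 leftward: 2 /t/ transparent; 1 /b/ blocks.
From /n/ at 8 rightward: 9 /e/ → [+nasal]; 10 /n/ is itself a trigger — this domain ends here.
From /n/ at 8 leftward: 7 /b/ blocks.
From /n/ at 10 rightward: word edge.
From /n/ at 10 leftward: 9 /e/ → [+nasal]; 8 /n/ is itself a trigger — this domain ends here.
[+nasal] positions on the surface: 3 4 5 6 8 9 10.

b t n~ a~ j~ a~ b n~ e~ n~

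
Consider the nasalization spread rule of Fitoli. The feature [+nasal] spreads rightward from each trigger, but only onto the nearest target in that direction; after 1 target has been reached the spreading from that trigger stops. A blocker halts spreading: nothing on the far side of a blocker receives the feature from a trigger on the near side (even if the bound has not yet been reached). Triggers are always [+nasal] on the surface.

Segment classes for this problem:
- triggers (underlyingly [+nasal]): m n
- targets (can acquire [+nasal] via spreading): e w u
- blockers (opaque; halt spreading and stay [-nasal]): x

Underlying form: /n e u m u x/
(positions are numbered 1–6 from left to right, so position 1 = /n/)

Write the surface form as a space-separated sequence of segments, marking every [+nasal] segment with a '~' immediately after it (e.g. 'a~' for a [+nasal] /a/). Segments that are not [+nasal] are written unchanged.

From /n/ at 1 rightward: 2 /e/ → [+nasal]; bound reached.
From /m/ at 4 rightward: 5 /u/ → [+nasal]; bound reached.
Target with no active source: position 3 stays [-nasal].
[+nasal] positions on the surface: 1 2 4 5.

n~ e~ u m~ u~ x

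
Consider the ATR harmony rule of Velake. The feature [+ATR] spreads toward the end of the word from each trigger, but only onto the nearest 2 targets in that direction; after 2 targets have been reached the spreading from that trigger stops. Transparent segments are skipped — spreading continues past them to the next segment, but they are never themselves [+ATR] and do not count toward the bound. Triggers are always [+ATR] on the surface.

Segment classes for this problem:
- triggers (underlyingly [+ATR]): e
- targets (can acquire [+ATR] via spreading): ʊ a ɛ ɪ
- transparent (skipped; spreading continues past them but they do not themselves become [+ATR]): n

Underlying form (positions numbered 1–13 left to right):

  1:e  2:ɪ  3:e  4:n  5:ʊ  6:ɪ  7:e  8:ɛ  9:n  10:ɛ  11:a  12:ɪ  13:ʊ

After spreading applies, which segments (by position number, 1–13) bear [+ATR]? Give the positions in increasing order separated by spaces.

From /e/ at 1 rightward: 2 /ɪ/ → [+ATR]; 3 /e/ is itself a trigger — this domain ends here.
From /e/ at 3 rightward: 4 /n/ transparent; 5 /ʊ/ → [+ATR]; 6 /ɪ/ → [+ATR]; bound reached.
From /e/ at 7 rightward: 8 /ɛ/ → [+ATR]; 9 /n/ transparent; 10 /ɛ/ → [+ATR]; bound reached.
Targets with no active source: positions 11 12 13 stay [-ATR].

1 2 3 5 6 7 8 10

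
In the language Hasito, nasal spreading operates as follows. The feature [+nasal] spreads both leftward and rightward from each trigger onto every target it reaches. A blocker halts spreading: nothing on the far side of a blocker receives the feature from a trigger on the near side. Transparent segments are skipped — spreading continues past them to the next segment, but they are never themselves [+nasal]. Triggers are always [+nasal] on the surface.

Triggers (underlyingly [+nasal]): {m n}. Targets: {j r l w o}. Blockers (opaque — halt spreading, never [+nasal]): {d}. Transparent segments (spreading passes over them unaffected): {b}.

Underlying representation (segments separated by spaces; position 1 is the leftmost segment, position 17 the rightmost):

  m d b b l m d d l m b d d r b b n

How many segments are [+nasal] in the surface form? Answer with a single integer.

7

From /m/ at 1 rightward: 2 /d/ blocks.
From /m/ at 1 leftward: word edge.
From /m/ at 6 rightward: 7 /d/ blocks.
From /m/ at 6 leftward: 5 /l/ → [+nasal]; 4 /b/ transparent; 3 /b/ transparent; 2 /d/ blocks.
From /m/ at 10 rightward: 11 /b/ transparent; 12 /d/ blocks.
From /m/ at 10 leftward: 9 /l/ → [+nasal]; 8 /d/ blocks.
From /n/ at 17 rightward: word edge.
From /n/ at 17 leftward: 16 /b/ transparent; 15 /b/ transparent; 14 /r/ → [+nasal]; 13 /d/ blocks.
[+nasal] positions on the surface: 1 5 6 9 10 14 17.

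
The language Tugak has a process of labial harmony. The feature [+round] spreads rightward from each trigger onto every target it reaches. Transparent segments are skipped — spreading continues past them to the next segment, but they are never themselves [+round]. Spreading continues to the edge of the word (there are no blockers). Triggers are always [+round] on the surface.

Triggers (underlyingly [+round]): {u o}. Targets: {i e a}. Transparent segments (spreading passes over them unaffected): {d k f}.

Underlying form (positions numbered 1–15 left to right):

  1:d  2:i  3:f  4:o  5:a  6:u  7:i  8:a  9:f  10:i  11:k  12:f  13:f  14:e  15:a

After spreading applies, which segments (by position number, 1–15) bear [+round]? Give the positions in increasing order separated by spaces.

4 5 6 7 8 10 14 15

From /o/ at 4 rightward: 5 /a/ → [+round]; 6 /u/ is itself a trigger — this domain ends here.
From /u/ at 6 rightward: 7 /i/ → [+round]; 8 /a/ → [+round]; 9 /f/ transparent; 10 /i/ → [+round]; 11 /k/ transparent; 12 /f/ transparent; 13 /f/ transparent; 14 /e/ → [+round]; 15 /a/ → [+round]; word edge.
Target with no active source: position 2 stays [-round].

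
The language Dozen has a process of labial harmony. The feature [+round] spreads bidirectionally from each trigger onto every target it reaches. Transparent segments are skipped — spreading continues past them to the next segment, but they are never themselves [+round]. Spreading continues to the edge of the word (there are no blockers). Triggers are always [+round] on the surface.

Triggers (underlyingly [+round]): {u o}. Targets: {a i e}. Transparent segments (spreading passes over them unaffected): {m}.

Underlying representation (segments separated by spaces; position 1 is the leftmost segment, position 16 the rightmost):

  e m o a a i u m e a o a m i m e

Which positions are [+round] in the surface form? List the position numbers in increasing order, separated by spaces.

From /o/ at 3 rightward: 4 /a/ → [+round]; 5 /a/ → [+round]; 6 /i/ → [+round]; 7 /u/ is itself a trigger — this domain ends here.
From /o/ at 3 leftward: 2 /m/ transparent; 1 /e/ → [+round]; word edge.
From /u/ at 7 rightward: 8 /m/ transparent; 9 /e/ → [+round]; 10 /a/ → [+round]; 11 /o/ is itself a trigger — this domain ends here.
From /u/ at 7 leftward: 6 /i/ → [+round]; 5 /a/ → [+round]; 4 /a/ → [+round]; 3 /o/ is itself a trigger — this domain ends here.
From /o/ at 11 rightward: 12 /a/ → [+round]; 13 /m/ transparent; 14 /i/ → [+round]; 15 /m/ transparent; 16 /e/ → [+round]; word edge.
From /o/ at 11 leftward: 10 /a/ → [+round]; 9 /e/ → [+round]; 8 /m/ transparent; 7 /u/ is itself a trigger — this domain ends here.

1 3 4 5 6 7 9 10 11 12 14 16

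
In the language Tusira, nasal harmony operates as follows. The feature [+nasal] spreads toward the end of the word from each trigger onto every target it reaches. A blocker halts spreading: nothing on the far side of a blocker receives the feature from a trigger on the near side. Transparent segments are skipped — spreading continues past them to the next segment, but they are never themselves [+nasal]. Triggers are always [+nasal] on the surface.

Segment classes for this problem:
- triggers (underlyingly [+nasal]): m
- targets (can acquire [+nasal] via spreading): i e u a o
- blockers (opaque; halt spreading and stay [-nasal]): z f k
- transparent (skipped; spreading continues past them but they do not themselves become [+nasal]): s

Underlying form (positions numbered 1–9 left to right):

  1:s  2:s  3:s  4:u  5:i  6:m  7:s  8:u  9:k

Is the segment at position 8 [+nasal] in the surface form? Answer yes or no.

From /m/ at 6 rightward: 7 /s/ transparent; 8 /u/ → [+nasal]; 9 /k/ blocks.
Targets with no active source: positions 4 5 stay [-nasal].
[+nasal] positions on the surface: 6 8.

yes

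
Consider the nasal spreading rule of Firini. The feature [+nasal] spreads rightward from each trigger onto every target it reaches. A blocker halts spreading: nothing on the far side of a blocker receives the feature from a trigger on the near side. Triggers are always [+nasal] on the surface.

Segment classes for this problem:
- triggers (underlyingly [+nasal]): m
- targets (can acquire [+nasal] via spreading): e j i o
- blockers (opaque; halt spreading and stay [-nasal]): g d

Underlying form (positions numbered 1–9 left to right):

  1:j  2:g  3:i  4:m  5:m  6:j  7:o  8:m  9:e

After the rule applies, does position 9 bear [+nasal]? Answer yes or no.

From /m/ at 4 rightward: 5 /m/ is itself a trigger — this domain ends here.
From /m/ at 5 rightward: 6 /j/ → [+nasal]; 7 /o/ → [+nasal]; 8 /m/ is itself a trigger — this domain ends here.
From /m/ at 8 rightward: 9 /e/ → [+nasal]; word edge.
Targets with no active source: positions 1 3 stay [-nasal].
[+nasal] positions on the surface: 4 5 6 7 8 9.

yes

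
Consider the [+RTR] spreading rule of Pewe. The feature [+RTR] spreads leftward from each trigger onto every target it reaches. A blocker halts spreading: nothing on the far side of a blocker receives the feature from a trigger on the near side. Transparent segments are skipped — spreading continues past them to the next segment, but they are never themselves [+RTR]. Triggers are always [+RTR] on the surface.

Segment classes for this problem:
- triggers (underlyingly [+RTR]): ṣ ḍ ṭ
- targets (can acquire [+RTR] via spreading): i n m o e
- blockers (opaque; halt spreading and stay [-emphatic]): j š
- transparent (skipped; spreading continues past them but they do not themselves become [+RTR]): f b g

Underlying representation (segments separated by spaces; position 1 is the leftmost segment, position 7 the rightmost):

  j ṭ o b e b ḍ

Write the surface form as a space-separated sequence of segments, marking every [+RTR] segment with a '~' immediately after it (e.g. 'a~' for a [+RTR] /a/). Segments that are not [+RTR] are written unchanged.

From /ṭ/ at 2 leftward: 1 /j/ blocks.
From /ḍ/ at 7 leftward: 6 /b/ transparent; 5 /e/ → [+RTR]; 4 /b/ transparent; 3 /o/ → [+RTR]; 2 /ṭ/ is itself a trigger — this domain ends here.
[+RTR] positions on the surface: 2 3 5 7.

j ṭ~ o~ b e~ b ḍ~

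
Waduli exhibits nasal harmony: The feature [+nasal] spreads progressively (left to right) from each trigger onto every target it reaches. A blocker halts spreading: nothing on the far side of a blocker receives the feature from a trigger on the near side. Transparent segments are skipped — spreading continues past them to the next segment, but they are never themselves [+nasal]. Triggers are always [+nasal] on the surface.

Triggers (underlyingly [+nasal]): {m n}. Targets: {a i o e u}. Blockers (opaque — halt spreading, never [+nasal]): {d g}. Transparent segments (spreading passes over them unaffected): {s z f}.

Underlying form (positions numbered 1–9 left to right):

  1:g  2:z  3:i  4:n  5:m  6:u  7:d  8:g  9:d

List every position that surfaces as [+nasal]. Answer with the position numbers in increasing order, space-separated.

4 5 6

From /n/ at 4 rightward: 5 /m/ is itself a trigger — this domain ends here.
From /m/ at 5 rightward: 6 /u/ → [+nasal]; 7 /d/ blocks.
Target with no active source: position 3 stays [-nasal].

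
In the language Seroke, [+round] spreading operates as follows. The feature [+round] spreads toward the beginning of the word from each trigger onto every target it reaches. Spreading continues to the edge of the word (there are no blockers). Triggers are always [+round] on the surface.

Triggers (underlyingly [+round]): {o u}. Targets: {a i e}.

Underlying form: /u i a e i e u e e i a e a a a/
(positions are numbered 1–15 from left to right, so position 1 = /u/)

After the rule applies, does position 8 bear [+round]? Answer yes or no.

From /u/ at 1 leftward: word edge.
From /u/ at 7 leftward: 6 /e/ → [+round]; 5 /i/ → [+round]; 4 /e/ → [+round]; 3 /a/ → [+round]; 2 /i/ → [+round]; 1 /u/ is itself a trigger — this domain ends here.
Targets with no active source: positions 8 9 10 11 12 13 14 15 stay [-round].
[+round] positions on the surface: 1 2 3 4 5 6 7.

no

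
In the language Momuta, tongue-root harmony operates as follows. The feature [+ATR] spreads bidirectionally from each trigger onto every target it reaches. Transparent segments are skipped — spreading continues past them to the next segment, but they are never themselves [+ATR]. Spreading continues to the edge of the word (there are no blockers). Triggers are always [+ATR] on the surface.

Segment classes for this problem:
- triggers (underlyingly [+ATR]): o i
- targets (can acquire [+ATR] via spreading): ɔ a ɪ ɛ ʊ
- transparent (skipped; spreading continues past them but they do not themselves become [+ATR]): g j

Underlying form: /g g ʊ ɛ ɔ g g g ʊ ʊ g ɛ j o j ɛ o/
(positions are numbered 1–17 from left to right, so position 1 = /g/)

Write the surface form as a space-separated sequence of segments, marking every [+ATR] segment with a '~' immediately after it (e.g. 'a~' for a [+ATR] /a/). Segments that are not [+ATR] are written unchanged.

From /o/ at 14 rightward: 15 /j/ transparent; 16 /ɛ/ → [+ATR]; 17 /o/ is itself a trigger — this domain ends here.
From /o/ at 14 leftward: 13 /j/ transparent; 12 /ɛ/ → [+ATR]; 11 /g/ transparent; 10 /ʊ/ → [+ATR]; 9 /ʊ/ → [+ATR]; 8 /g/ transparent; 7 /g/ transparent; 6 /g/ transparent; 5 /ɔ/ → [+ATR]; 4 /ɛ/ → [+ATR]; 3 /ʊ/ → [+ATR]; 2 /g/ transparent; 1 /g/ transparent; word edge.
From /o/ at 17 rightward: word edge.
From /o/ at 17 leftward: 16 /ɛ/ → [+ATR]; 15 /j/ transparent; 14 /o/ is itself a trigger — this domain ends here.
[+ATR] positions on the surface: 3 4 5 9 10 12 14 16 17.

g g ʊ~ ɛ~ ɔ~ g g g ʊ~ ʊ~ g ɛ~ j o~ j ɛ~ o~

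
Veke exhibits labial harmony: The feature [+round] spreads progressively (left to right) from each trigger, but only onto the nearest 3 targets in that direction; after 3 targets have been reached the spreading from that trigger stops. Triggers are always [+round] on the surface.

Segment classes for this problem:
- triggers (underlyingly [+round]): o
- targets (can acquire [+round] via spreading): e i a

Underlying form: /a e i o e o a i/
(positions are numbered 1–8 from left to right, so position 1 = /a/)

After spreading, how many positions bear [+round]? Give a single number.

5

From /o/ at 4 rightward: 5 /e/ → [+round]; 6 /o/ is itself a trigger — this domain ends here.
From /o/ at 6 rightward: 7 /a/ → [+round]; 8 /i/ → [+round]; word edge.
Targets with no active source: positions 1 2 3 stay [-round].
[+round] positions on the surface: 4 5 6 7 8.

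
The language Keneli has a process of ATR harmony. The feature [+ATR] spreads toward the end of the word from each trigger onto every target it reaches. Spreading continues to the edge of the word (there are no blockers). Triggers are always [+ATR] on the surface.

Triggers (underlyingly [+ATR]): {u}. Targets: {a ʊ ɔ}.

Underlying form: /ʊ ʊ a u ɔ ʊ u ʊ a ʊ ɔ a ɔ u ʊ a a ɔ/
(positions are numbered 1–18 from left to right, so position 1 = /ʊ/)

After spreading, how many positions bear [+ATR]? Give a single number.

From /u/ at 4 rightward: 5 /ɔ/ → [+ATR]; 6 /ʊ/ → [+ATR]; 7 /u/ is itself a trigger — this domain ends here.
From /u/ at 7 rightward: 8 /ʊ/ → [+ATR]; 9 /a/ → [+ATR]; 10 /ʊ/ → [+ATR]; 11 /ɔ/ → [+ATR]; 12 /a/ → [+ATR]; 13 /ɔ/ → [+ATR]; 14 /u/ is itself a trigger — this domain ends here.
From /u/ at 14 rightward: 15 /ʊ/ → [+ATR]; 16 /a/ → [+ATR]; 17 /a/ → [+ATR]; 18 /ɔ/ → [+ATR]; word edge.
Targets with no active source: positions 1 2 3 stay [-ATR].
[+ATR] positions on the surface: 4 5 6 7 8 9 10 11 12 13 14 15 16 17 18.

15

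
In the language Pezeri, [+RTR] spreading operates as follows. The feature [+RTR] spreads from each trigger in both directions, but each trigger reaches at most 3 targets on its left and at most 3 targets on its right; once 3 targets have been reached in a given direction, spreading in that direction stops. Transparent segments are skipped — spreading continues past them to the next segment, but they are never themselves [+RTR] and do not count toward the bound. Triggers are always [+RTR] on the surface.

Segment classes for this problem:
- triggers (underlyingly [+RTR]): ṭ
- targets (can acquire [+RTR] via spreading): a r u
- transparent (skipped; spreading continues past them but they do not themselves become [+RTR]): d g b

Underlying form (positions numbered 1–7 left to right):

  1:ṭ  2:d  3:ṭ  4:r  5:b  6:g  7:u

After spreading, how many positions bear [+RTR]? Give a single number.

4

From /ṭ/ at 1 rightward: 2 /d/ transparent; 3 /ṭ/ is itself a trigger — this domain ends here.
From /ṭ/ at 1 leftward: word edge.
From /ṭ/ at 3 rightward: 4 /r/ → [+RTR]; 5 /b/ transparent; 6 /g/ transparent; 7 /u/ → [+RTR]; word edge.
From /ṭ/ at 3 leftward: 2 /d/ transparent; 1 /ṭ/ is itself a trigger — this domain ends here.
[+RTR] positions on the surface: 1 3 4 7.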